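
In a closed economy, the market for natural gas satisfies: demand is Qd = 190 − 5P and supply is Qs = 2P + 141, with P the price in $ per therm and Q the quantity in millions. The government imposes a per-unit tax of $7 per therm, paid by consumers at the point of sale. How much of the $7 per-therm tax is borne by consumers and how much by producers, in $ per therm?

Consumers bear $2 per therm; producers bear $5 per therm.

Without the tax, 190 − 5P = 2P + 141 gives 7P = 49, so P* = $7 and Q* = 155.
With the tax collected from consumers, demand (in seller-price terms) shifts: Qd = 190 − 5(P + 7).
New equilibrium: consumers pay $9, producers receive $2, Q = 145. (Wedge: Pb − Ps = 7.)
Burden on consumers: $2; on producers: $5. (They sum to $7.)
The less price-elastic side of the market bears the larger share of a per-unit tax.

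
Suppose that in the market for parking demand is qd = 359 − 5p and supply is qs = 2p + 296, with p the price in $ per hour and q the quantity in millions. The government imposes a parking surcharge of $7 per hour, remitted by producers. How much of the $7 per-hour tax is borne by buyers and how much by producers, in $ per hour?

Without the tax, 359 − 5p = 2p + 296 gives 7p = 63, so p* = $9 and q* = 314.
With the tax collected from producers, supply shifts: qs = 2(p − 7) + 296.
New equilibrium: buyers pay $11, producers receive $4, q = 304. (Wedge: pb − ps = 7.)
Burden on buyers: $2; on producers: $5. (They sum to $7.)
The less price-elastic side of the market bears the larger share of a per-unit tax.

Buyers bear $2 per hour; producers bear $5 per hour.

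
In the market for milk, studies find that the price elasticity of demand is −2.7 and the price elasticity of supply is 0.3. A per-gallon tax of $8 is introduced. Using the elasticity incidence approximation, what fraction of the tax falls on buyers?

Incidence ratio: buyers' share ≈ εs / (εs + |εd|) = 0.3 / (0.3 + 2.7) = 0.1.
Supply is the less elastic side, so buyers bear the smaller share.

Buyers' share ≈ 0.1.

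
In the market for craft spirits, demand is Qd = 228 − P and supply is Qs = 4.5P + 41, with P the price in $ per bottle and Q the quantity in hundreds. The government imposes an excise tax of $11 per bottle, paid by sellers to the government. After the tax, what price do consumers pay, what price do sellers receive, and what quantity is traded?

Before the tax: set 228 − P = 4.5P + 41 → P* = $34, Q* = 194.
With the tax collected from sellers, supply shifts: Qs = 4.5(P − 11) + 41.
New equilibrium: consumers pay $43, sellers receive $32, Q = 185. (Wedge: Pb − Ps = 11.)

Consumers pay $43; sellers receive $32; quantity = 185.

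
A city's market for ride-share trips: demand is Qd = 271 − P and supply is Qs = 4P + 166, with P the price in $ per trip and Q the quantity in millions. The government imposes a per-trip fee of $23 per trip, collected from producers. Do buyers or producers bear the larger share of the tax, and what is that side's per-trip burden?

Without the tax, 271 − P = 4P + 166 gives 5P = 105, so P* = $21 and Q* = 250.
With the tax collected from producers, supply shifts: Qs = 4(P − 23) + 166.
New equilibrium: buyers pay $39.4, producers receive $16.4, Q = 231.6. (Wedge: Pb − Ps = 23.)
Per-trip burden: buyers $18.4, producers $4.6.
Buyers take the larger share because demand is less price-elastic here (demand slope 1 vs supply slope 4).

Buyers bear the larger share: $18.4 per trip.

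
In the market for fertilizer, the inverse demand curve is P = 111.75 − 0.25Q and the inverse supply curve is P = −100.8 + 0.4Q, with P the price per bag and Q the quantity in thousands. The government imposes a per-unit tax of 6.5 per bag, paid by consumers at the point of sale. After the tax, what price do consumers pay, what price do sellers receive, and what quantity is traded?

Consumers pay 32.5; sellers receive 26; quantity = 317.

Inverting to Q(P) form: Qd = 447 − 4P; Qs = 2.5P + 252.
Without the tax, 447 − 4P = 2.5P + 252 gives 6.5P = 195, so P* = 30 and Q* = 327.
With the tax collected from consumers, demand (in seller-price terms) shifts: Qd = 447 − 4(P + 6.5).
Solving gives Q = 317 with consumers paying 32.5 and sellers receiving 26 (the 6.5 wedge).
The less price-elastic side of the market bears the larger share of a per-unit tax.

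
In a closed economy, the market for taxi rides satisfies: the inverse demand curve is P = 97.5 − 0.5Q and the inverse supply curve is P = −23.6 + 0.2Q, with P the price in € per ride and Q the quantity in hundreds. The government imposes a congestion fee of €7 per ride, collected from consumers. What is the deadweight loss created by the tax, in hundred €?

Inverting to Q(P) form: Qd = 195 − 2P; Qs = 5P + 118.
Before the tax: set 195 − 2P = 5P + 118 → P* = €11, Q* = 173.
With the tax collected from consumers, demand (in seller-price terms) shifts: Qd = 195 − 2(P + 7).
New equilibrium: consumers pay €16, sellers receive €9, Q = 163. (Wedge: Pb − Ps = 7.)
Quantity falls by |ΔQ| = |173 − 163| = 10.
DWL = ½ · t · |ΔQ| = ½ · 7 · 10 = €35.

Deadweight loss = €35 hundred.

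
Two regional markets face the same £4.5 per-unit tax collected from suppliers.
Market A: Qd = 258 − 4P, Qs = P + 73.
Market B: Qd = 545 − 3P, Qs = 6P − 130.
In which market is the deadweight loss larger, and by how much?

Market A: pre-tax P* = £37, Q* = 110; post-tax Q = 106.4; deadweight loss = £8.1.
Market B: pre-tax P* = £75, Q* = 320; post-tax Q = 311; deadweight loss = £20.25.
Difference: £8.1 vs £20.25 → market B is larger by £12.15.

Market B, by £12.15.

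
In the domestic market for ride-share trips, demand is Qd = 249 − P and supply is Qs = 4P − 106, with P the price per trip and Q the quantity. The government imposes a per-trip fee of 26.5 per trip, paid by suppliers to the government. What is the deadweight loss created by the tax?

Deadweight loss = 280.9.

Before the tax: set 249 − P = 4P − 106 → P* = 71, Q* = 178.
With the tax collected from suppliers, supply shifts: Qs = 4(P − 26.5) − 106.
Solving gives Q = 156.8 with buyers paying 92.2 and suppliers receiving 65.7 (the 26.5 wedge).
Quantity falls by |ΔQ| = |178 − 156.8| = 21.2.
DWL = ½ · t · |ΔQ| = ½ · 26.5 · 21.2 = 280.9.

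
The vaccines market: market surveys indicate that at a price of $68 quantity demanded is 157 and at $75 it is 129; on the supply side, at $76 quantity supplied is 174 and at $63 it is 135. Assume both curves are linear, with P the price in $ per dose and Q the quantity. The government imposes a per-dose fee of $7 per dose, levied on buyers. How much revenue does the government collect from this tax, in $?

Demand slope: (129 − 157)/(75 − 68) = -4, so Qd = 429 − 4P.
Supply slope: (135 − 174)/(63 − 76) = 3, so Qs = 3P − 54.
Without the tax, 429 − 4P = 3P − 54 gives 7P = 483, so P* = $69 and Q* = 153.
With the tax collected from buyers, demand (in seller-price terms) shifts: Qd = 429 − 4(P + 7).
Solving gives Q = 141 with buyers paying $72 and sellers receiving $65 (the $7 wedge).
Revenue = t · Q = 7 · 141 = $987.

Tax revenue = $987.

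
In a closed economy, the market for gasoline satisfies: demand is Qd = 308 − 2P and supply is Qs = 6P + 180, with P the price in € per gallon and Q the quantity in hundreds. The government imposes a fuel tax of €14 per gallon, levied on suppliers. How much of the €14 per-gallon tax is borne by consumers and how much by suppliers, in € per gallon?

Before the tax: set 308 − 2P = 6P + 180 → P* = €16, Q* = 276.
With the tax collected from suppliers, supply shifts: Qs = 6(P − 14) + 180.
Solving gives Q = 255 with consumers paying €26.5 and suppliers receiving €12.5 (the €14 wedge).
Burden on consumers: €10.5; on suppliers: €3.5. (They sum to €14.)
The less price-elastic side of the market bears the larger share of a per-unit tax.

Consumers bear €10.5 per gallon; suppliers bear €3.5 per gallon.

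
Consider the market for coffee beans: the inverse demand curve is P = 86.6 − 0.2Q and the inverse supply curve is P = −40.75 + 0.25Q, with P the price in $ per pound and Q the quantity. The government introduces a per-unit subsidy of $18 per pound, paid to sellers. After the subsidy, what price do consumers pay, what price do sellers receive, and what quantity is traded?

Consumers pay $22; sellers receive $40; quantity = 323.

Inverting to Q(P) form: Qd = 433 − 5P; Qs = 4P + 163.
Without the subsidy, 433 − 5P = 4P + 163 gives 9P = 270, so P* = $30 and Q* = 283.
With a per-unit subsidy paid to sellers, each receives P + 18 per unit sold, so supply becomes Qs = 4(P + 18) + 163.
New equilibrium: consumers pay $22, sellers receive $40, Q = 323. (Wedge: Pb − Ps = −18.)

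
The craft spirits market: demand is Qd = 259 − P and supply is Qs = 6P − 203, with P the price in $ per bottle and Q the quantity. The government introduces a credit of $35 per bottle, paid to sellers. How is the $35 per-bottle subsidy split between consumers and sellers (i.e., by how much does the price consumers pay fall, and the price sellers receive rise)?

Without the subsidy, 259 − P = 6P − 203 gives 7P = 462, so P* = $66 and Q* = 193.
With a per-unit subsidy paid to sellers, each receives P + 35 per unit sold, so supply becomes Qs = 6(P + 35) − 203.
New equilibrium: consumers pay $36, sellers receive $71, Q = 223. (Wedge: Pb − Ps = −35.)
Gain to consumers: $30; to sellers: $5. (They sum to $35.)

Consumers gain $30 per bottle; sellers gain $5 per bottle.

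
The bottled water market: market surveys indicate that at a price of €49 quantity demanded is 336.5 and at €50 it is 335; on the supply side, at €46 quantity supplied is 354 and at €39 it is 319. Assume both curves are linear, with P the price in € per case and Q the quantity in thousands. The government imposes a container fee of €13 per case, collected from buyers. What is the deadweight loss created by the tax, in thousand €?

Deadweight loss = €97.5 thousand.

Demand slope: (335 − 336.5)/(50 − 49) = -1.5, so Qd = 410 − 1.5P.
Supply slope: (319 − 354)/(39 − 46) = 5, so Qs = 5P + 124.
Without the tax, 410 − 1.5P = 5P + 124 gives 6.5P = 286, so P* = €44 and Q* = 344.
With the tax collected from buyers, demand (in seller-price terms) shifts: Qd = 410 − 1.5(P + 13).
New equilibrium: buyers pay €54, sellers receive €41, Q = 329. (Wedge: Pb − Ps = 13.)
Quantity falls by |ΔQ| = |344 − 329| = 15.
DWL = ½ · t · |ΔQ| = ½ · 13 · 15 = €97.5.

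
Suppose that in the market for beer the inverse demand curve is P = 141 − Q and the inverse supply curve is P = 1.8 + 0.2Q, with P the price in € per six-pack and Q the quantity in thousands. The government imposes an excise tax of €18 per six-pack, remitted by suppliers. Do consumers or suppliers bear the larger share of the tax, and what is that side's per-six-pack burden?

Consumers bear the larger share: €15 per six-pack.

Inverting to Q(P) form: Qd = 141 − P; Qs = 5P − 9.
Before the tax: set 141 − P = 5P − 9 → P* = €25, Q* = 116.
With the tax collected from suppliers, supply shifts: Qs = 5(P − 18) − 9.
New equilibrium: consumers pay €40, suppliers receive €22, Q = 101. (Wedge: Pb − Ps = 18.)
Per-six-pack burden: consumers €15, suppliers €3.
Consumers take the larger share because demand is less price-elastic here (demand slope 1 vs supply slope 5).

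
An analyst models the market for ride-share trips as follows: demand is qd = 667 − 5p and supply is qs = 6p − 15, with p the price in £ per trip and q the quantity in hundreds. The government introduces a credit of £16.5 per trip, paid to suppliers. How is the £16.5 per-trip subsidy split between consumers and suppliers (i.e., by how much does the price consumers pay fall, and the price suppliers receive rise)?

Without the subsidy, 667 − 5p = 6p − 15 gives 11p = 682, so p* = £62 and q* = 357.
With a per-unit subsidy paid to suppliers, each receives p + 16.5 per unit sold, so supply becomes qs = 6(p + 16.5) − 15.
New equilibrium: consumers pay £53, suppliers receive £69.5, q = 402. (Wedge: pb − ps = −16.5.)
Gain to consumers: £9; to suppliers: £7.5. (They sum to £16.5.)

Consumers gain £9 per trip; suppliers gain £7.5 per trip.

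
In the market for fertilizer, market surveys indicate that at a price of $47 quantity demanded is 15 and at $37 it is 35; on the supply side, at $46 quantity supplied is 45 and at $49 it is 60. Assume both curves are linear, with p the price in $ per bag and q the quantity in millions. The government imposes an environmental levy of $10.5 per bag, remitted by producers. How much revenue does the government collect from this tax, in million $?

Tax revenue = $105 million.

Demand slope: (35 − 15)/(37 − 47) = -2, so qd = 109 − 2p.
Supply slope: (60 − 45)/(49 − 46) = 5, so qs = 5p − 185.
Before the tax: set 109 − 2p = 5p − 185 → p* = $42, q* = 25.
With the tax collected from producers, supply shifts: qs = 5(p − 10.5) − 185.
New equilibrium: consumers pay $49.5, producers receive $39, q = 10. (Wedge: pb − ps = 10.5.)
Revenue = t · Q = 10.5 · 10 = $105.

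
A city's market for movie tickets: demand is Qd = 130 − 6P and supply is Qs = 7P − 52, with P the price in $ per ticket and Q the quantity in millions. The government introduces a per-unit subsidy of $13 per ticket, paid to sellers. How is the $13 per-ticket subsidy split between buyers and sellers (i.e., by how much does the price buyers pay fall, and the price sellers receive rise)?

Without the subsidy, 130 − 6P = 7P − 52 gives 13P = 182, so P* = $14 and Q* = 46.
With a per-unit subsidy paid to sellers, each receives P + 13 per unit sold, so supply becomes Qs = 7(P + 13) − 52.
New equilibrium: buyers pay $7, sellers receive $20, Q = 88. (Wedge: Pb − Ps = −13.)
Gain to buyers: $7; to sellers: $6. (They sum to $13.)

Buyers gain $7 per ticket; sellers gain $6 per ticket.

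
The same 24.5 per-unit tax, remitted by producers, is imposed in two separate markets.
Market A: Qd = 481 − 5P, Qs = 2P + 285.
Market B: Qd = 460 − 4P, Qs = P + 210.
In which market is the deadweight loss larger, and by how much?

Market A: pre-tax P* = 28, Q* = 341; post-tax Q = 306; deadweight loss = 428.75.
Market B: pre-tax P* = 50, Q* = 260; post-tax Q = 240.4; deadweight loss = 240.1.
Difference: 428.75 vs 240.1 → market A is larger by 188.65.

Market A, by 188.65.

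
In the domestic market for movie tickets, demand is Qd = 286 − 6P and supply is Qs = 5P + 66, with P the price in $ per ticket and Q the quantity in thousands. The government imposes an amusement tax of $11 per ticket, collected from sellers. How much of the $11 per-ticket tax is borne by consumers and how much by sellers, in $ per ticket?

Before the tax: set 286 − 6P = 5P + 66 → P* = $20, Q* = 166.
With the tax collected from sellers, supply shifts: Qs = 5(P − 11) + 66.
Solving gives Q = 136 with consumers paying $25 and sellers receiving $14 (the $11 wedge).
Burden on consumers: $5; on sellers: $6. (They sum to $11.)
The less price-elastic side of the market bears the larger share of a per-unit tax.

Consumers bear $5 per ticket; sellers bear $6 per ticket.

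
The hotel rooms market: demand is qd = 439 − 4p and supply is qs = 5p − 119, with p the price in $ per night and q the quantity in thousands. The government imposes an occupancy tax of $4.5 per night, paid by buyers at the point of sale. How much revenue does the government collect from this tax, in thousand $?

Tax revenue = $814.5 thousand.

Without the tax, 439 − 4p = 5p − 119 gives 9p = 558, so p* = $62 and q* = 191.
With the tax collected from buyers, demand (in seller-price terms) shifts: qd = 439 − 4(p + 4.5).
New equilibrium: buyers pay $64.5, suppliers receive $60, q = 181. (Wedge: pb − ps = 4.5.)
Revenue = t · Q = 4.5 · 181 = $814.5.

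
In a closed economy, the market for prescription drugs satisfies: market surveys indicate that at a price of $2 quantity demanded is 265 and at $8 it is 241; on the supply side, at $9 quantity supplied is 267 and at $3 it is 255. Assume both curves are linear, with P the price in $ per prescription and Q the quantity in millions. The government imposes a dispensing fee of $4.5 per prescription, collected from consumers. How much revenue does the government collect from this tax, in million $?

Tax revenue = $1129.5 million.

Demand slope: (241 − 265)/(8 − 2) = -4, so Qd = 273 − 4P.
Supply slope: (255 − 267)/(3 − 9) = 2, so Qs = 2P + 249.
Before the tax: set 273 − 4P = 2P + 249 → P* = $4, Q* = 257.
With the tax collected from consumers, demand (in seller-price terms) shifts: Qd = 273 − 4(P + 4.5).
Solving gives Q = 251 with consumers paying $5.5 and sellers receiving $1 (the $4.5 wedge).
Revenue = t · Q = 4.5 · 251 = $1129.5.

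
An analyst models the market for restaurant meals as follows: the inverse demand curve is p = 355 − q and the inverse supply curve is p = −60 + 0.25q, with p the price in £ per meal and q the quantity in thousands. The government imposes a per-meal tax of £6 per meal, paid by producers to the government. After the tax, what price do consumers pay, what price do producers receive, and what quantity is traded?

Inverting to q(p) form: qd = 355 − p; qs = 4p + 240.
Before the tax: set 355 − p = 4p + 240 → p* = £23, q* = 332.
With the tax collected from producers, supply shifts: qs = 4(p − 6) + 240.
New equilibrium: consumers pay £27.8, producers receive £21.8, q = 327.2. (Wedge: pb − ps = 6.)

Consumers pay £27.8; producers receive £21.8; quantity = 327.2.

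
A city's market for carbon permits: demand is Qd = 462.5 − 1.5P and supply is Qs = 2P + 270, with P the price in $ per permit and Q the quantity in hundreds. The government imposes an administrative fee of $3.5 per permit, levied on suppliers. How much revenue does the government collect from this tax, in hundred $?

Tax revenue = $1319.5 hundred.

Before the tax: set 462.5 − 1.5P = 2P + 270 → P* = $55, Q* = 380.
With the tax collected from suppliers, supply shifts: Qs = 2(P − 3.5) + 270.
New equilibrium: buyers pay $57, suppliers receive $53.5, Q = 377. (Wedge: Pb − Ps = 3.5.)
Revenue = t · Q = 3.5 · 377 = $1319.5.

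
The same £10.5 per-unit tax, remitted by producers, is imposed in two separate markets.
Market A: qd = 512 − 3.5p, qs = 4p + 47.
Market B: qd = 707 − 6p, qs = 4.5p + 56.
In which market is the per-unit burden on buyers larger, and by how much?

Market A: pre-tax p* = £62, q* = 295; post-tax q = 275.4; per-unit burden on buyers = £5.6.
Market B: pre-tax p* = £62, q* = 335; post-tax q = 308; per-unit burden on buyers = £4.5.
Difference: £5.6 vs £4.5 → market A is larger by £1.1.

Market A, by £1.1.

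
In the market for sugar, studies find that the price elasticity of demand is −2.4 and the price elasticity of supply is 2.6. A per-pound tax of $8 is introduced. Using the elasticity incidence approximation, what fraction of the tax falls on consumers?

Incidence ratio: consumers' share ≈ εs / (εs + |εd|) = 2.6 / (2.6 + 2.4) = 0.52.
Supply is the more elastic side, so consumers bear the larger share.

Consumers' share ≈ 0.52.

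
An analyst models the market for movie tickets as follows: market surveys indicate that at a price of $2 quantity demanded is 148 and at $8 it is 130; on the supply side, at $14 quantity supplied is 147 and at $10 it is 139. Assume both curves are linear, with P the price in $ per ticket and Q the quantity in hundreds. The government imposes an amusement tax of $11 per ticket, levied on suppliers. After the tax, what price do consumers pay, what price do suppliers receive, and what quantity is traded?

Consumers pay $11.4; suppliers receive $0.4; quantity = 119.8.

Demand slope: (130 − 148)/(8 − 2) = -3, so Qd = 154 − 3P.
Supply slope: (139 − 147)/(10 − 14) = 2, so Qs = 2P + 119.
Before the tax: set 154 − 3P = 2P + 119 → P* = $7, Q* = 133.
With the tax collected from suppliers, supply shifts: Qs = 2(P − 11) + 119.
Solving gives Q = 119.8 with consumers paying $11.4 and suppliers receiving $0.4 (the $11 wedge).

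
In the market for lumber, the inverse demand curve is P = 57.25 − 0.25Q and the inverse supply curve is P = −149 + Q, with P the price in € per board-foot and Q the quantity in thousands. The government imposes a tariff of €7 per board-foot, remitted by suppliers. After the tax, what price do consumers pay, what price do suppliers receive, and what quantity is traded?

Consumers pay €17.4; suppliers receive €10.4; quantity = 159.4.

Inverting to Q(P) form: Qd = 229 − 4P; Qs = P + 149.
Without the tax, 229 − 4P = P + 149 gives 5P = 80, so P* = €16 and Q* = 165.
With the tax collected from suppliers, supply shifts: Qs = (P − 7) + 149.
New equilibrium: consumers pay €17.4, suppliers receive €10.4, Q = 159.4. (Wedge: Pb − Ps = 7.)
The less price-elastic side of the market bears the larger share of a per-unit tax.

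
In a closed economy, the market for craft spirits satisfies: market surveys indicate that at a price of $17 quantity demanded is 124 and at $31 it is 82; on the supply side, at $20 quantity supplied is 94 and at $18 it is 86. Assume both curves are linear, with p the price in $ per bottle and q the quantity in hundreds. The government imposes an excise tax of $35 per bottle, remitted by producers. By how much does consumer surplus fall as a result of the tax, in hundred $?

Consumer surplus falls by $1520 hundred.

Demand slope: (82 − 124)/(31 − 17) = -3, so qd = 175 − 3p.
Supply slope: (86 − 94)/(18 − 20) = 4, so qs = 4p + 14.
Before the tax: set 175 − 3p = 4p + 14 → p* = $23, q* = 106.
With the tax collected from producers, supply shifts: qs = 4(p − 35) + 14.
New equilibrium: buyers pay $43, producers receive $8, q = 46. (Wedge: pb − ps = 35.)
ΔCS is the trapezoid between Q = 46 and Q = 106 of height $20: ½ · (106 + 46) · 20 = $1520.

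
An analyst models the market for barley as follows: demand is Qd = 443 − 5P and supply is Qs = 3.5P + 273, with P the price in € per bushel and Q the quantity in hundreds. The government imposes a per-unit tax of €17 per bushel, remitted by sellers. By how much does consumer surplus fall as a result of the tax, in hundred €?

Consumer surplus falls by €2278.5 hundred.

Without the tax, 443 − 5P = 3.5P + 273 gives 8.5P = 170, so P* = €20 and Q* = 343.
With the tax collected from sellers, supply shifts: Qs = 3.5(P − 17) + 273.
New equilibrium: consumers pay €27, sellers receive €10, Q = 308. (Wedge: Pb − Ps = 17.)
ΔCS is the trapezoid between Q = 308 and Q = 343 of height €7: ½ · (343 + 308) · 7 = €2278.5.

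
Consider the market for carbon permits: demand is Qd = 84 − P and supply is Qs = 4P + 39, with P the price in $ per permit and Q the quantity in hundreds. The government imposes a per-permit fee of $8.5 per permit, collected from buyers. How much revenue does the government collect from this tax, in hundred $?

Without the tax, 84 − P = 4P + 39 gives 5P = 45, so P* = $9 and Q* = 75.
With the tax collected from buyers, demand (in seller-price terms) shifts: Qd = 84 − (P + 8.5).
Solving gives Q = 68.2 with buyers paying $15.8 and sellers receiving $7.3 (the $8.5 wedge).
Revenue = t · Q = 8.5 · 68.2 = $579.7.

Tax revenue = $579.7 hundred.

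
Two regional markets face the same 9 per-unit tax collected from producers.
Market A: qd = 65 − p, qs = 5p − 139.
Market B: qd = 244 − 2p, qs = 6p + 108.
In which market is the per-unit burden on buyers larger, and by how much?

Market A, by 0.75.

Market A: pre-tax p* = 34, q* = 31; post-tax q = 23.5; per-unit burden on buyers = 7.5.
Market B: pre-tax p* = 17, q* = 210; post-tax q = 196.5; per-unit burden on buyers = 6.75.
Difference: 7.5 vs 6.75 → market A is larger by 0.75.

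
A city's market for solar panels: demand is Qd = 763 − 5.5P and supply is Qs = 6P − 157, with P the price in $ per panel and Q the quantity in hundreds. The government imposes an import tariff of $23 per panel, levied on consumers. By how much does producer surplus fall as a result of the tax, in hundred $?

Producer surplus falls by $3190 hundred.

Without the tax, 763 − 5.5P = 6P − 157 gives 11.5P = 920, so P* = $80 and Q* = 323.
With the tax collected from consumers, demand (in seller-price terms) shifts: Qd = 763 − 5.5(P + 23).
New equilibrium: consumers pay $92, suppliers receive $69, Q = 257. (Wedge: Pb − Ps = 23.)
ΔPS is the trapezoid between Q = 257 and Q = 323 of height $11: ½ · (323 + 257) · 11 = $3190.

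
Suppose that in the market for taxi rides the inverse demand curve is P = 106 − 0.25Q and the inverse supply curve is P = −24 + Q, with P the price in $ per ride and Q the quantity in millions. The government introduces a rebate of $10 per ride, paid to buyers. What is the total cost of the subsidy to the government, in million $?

Government outlay = $1120 million.

Rewrite in direct form: Qd = 424 − 4P and Qs = P + 24.
Before the subsidy: set 424 − 4P = P + 24 → P* = $80, Q* = 104.
With a per-unit subsidy paid to buyers, each effectively pays P − 10, so demand becomes Qd = 424 − 4(P − 10).
New equilibrium: buyers pay $78, suppliers receive $88, Q = 112. (Wedge: Pb − Ps = −10.)
Outlay = t · Q = 10 · 112 = $1120.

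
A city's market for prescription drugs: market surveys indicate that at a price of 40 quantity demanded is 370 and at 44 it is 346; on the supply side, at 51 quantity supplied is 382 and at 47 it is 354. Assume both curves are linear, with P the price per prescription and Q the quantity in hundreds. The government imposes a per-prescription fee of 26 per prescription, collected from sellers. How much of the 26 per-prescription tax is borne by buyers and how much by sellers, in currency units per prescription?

Buyers bear 14 per prescription; sellers bear 12 per prescription.

Demand slope: (346 − 370)/(44 − 40) = -6, so Qd = 610 − 6P.
Supply slope: (354 − 382)/(47 − 51) = 7, so Qs = 7P + 25.
Without the tax, 610 − 6P = 7P + 25 gives 13P = 585, so P* = 45 and Q* = 340.
With the tax collected from sellers, supply shifts: Qs = 7(P − 26) + 25.
Solving gives Q = 256 with buyers paying 59 and sellers receiving 33 (the 26 wedge).
Burden on buyers: 14; on sellers: 12. (They sum to 26.)
The less price-elastic side of the market bears the larger share of a per-unit tax.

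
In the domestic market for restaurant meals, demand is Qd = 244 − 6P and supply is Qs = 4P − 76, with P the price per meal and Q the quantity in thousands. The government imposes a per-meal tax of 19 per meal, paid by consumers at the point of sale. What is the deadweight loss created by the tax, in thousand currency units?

Deadweight loss = 433.2 thousand.

Before the tax: set 244 − 6P = 4P − 76 → P* = 32, Q* = 52.
With the tax collected from consumers, demand (in seller-price terms) shifts: Qd = 244 − 6(P + 19).
New equilibrium: consumers pay 39.6, sellers receive 20.6, Q = 6.4. (Wedge: Pb − Ps = 19.)
Quantity falls by |ΔQ| = |52 − 6.4| = 45.6.
DWL = ½ · t · |ΔQ| = ½ · 19 · 45.6 = 433.2.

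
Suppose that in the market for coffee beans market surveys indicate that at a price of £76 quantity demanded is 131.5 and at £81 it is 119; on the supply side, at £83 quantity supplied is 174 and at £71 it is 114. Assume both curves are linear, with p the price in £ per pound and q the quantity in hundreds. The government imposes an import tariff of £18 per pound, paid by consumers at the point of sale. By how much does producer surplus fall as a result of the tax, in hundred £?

Demand slope: (119 − 131.5)/(81 − 76) = -2.5, so qd = 321.5 − 2.5p.
Supply slope: (114 − 174)/(71 − 83) = 5, so qs = 5p − 241.
Before the tax: set 321.5 − 2.5p = 5p − 241 → p* = £75, q* = 134.
With the tax collected from consumers, demand (in seller-price terms) shifts: qd = 321.5 − 2.5(p + 18).
New equilibrium: consumers pay £87, producers receive £69, q = 104. (Wedge: pb − ps = 18.)
ΔPS is the trapezoid between Q = 104 and Q = 134 of height £6: ½ · (134 + 104) · 6 = £714.

Producer surplus falls by £714 hundred.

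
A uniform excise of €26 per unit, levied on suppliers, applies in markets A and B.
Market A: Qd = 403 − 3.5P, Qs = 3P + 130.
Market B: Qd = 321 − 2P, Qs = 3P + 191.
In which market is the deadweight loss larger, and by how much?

Market A: pre-tax P* = €42, Q* = 256; post-tax Q = 214; deadweight loss = €546.
Market B: pre-tax P* = €26, Q* = 269; post-tax Q = 237.8; deadweight loss = €405.6.
Difference: €546 vs €405.6 → market A is larger by €140.4.

Market A, by €140.4.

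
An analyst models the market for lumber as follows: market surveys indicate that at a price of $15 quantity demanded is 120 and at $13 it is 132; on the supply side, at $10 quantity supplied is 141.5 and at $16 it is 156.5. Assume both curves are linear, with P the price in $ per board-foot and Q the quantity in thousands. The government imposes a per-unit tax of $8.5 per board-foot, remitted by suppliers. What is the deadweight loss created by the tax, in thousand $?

Demand slope: (132 − 120)/(13 − 15) = -6, so Qd = 210 − 6P.
Supply slope: (156.5 − 141.5)/(16 − 10) = 2.5, so Qs = 2.5P + 116.5.
Before the tax: set 210 − 6P = 2.5P + 116.5 → P* = $11, Q* = 144.
With the tax collected from suppliers, supply shifts: Qs = 2.5(P − 8.5) + 116.5.
Solving gives Q = 129 with buyers paying $13.5 and suppliers receiving $5 (the $8.5 wedge).
Quantity falls by |ΔQ| = |144 − 129| = 15.
DWL = ½ · t · |ΔQ| = ½ · 8.5 · 15 = $63.75.

Deadweight loss = $63.75 thousand.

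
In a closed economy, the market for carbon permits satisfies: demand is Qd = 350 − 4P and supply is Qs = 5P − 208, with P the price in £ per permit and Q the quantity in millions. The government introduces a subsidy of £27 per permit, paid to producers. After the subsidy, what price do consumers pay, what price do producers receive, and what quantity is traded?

Consumers pay £47; producers receive £74; quantity = 162.

Before the subsidy: set 350 − 4P = 5P − 208 → P* = £62, Q* = 102.
With a per-unit subsidy paid to producers, each receives P + 27 per unit sold, so supply becomes Qs = 5(P + 27) − 208.
New equilibrium: consumers pay £47, producers receive £74, Q = 162. (Wedge: Pb − Ps = −27.)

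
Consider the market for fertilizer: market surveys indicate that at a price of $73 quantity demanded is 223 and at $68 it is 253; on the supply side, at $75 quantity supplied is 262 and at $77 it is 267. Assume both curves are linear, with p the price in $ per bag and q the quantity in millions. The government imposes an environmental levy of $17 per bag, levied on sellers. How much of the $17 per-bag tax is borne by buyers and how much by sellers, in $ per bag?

Demand slope: (253 − 223)/(68 − 73) = -6, so qd = 661 − 6p.
Supply slope: (267 − 262)/(77 − 75) = 2.5, so qs = 2.5p + 74.5.
Before the tax: set 661 − 6p = 2.5p + 74.5 → p* = $69, q* = 247.
With the tax collected from sellers, supply shifts: qs = 2.5(p − 17) + 74.5.
New equilibrium: buyers pay $74, sellers receive $57, q = 217. (Wedge: pb − ps = 17.)
Burden on buyers: $5; on sellers: $12. (They sum to $17.)

Buyers bear $5 per bag; sellers bear $12 per bag.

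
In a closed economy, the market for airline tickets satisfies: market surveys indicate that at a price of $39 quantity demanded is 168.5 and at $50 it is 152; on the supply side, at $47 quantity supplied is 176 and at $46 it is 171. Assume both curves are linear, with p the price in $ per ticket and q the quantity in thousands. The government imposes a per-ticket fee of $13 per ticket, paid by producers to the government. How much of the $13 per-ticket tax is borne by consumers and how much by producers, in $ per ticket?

Demand slope: (152 − 168.5)/(50 − 39) = -1.5, so qd = 227 − 1.5p.
Supply slope: (171 − 176)/(46 − 47) = 5, so qs = 5p − 59.
Without the tax, 227 − 1.5p = 5p − 59 gives 6.5p = 286, so p* = $44 and q* = 161.
With the tax collected from producers, supply shifts: qs = 5(p − 13) − 59.
New equilibrium: consumers pay $54, producers receive $41, q = 146. (Wedge: pb − ps = 13.)
Burden on consumers: $10; on producers: $3. (They sum to $13.)
The less price-elastic side of the market bears the larger share of a per-unit tax.

Consumers bear $10 per ticket; producers bear $3 per ticket.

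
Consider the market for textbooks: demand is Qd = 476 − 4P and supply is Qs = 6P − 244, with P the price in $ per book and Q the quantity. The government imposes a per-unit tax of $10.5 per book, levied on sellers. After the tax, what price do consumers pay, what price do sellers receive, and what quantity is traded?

Before the tax: set 476 − 4P = 6P − 244 → P* = $72, Q* = 188.
With the tax collected from sellers, supply shifts: Qs = 6(P − 10.5) − 244.
New equilibrium: consumers pay $78.3, sellers receive $67.8, Q = 162.8. (Wedge: Pb − Ps = 10.5.)

Consumers pay $78.3; sellers receive $67.8; quantity = 162.8.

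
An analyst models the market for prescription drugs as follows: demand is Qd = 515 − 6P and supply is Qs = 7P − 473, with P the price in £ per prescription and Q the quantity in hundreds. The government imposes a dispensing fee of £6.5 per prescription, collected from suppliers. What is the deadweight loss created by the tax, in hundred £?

Deadweight loss = £68.25 hundred.

Before the tax: set 515 − 6P = 7P − 473 → P* = £76, Q* = 59.
With the tax collected from suppliers, supply shifts: Qs = 7(P − 6.5) − 473.
Solving gives Q = 38 with consumers paying £79.5 and suppliers receiving £73 (the £6.5 wedge).
Quantity falls by |ΔQ| = |59 − 38| = 21.
DWL = ½ · t · |ΔQ| = ½ · 6.5 · 21 = £68.25.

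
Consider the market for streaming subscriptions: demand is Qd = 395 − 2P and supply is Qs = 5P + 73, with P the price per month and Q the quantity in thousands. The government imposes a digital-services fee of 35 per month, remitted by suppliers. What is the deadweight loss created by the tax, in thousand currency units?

Deadweight loss = 875 thousand.

Without the tax, 395 − 2P = 5P + 73 gives 7P = 322, so P* = 46 and Q* = 303.
With the tax collected from suppliers, supply shifts: Qs = 5(P − 35) + 73.
Solving gives Q = 253 with consumers paying 71 and suppliers receiving 36 (the 35 wedge).
Quantity falls by |ΔQ| = |303 − 253| = 50.
DWL = ½ · t · |ΔQ| = ½ · 35 · 50 = 875.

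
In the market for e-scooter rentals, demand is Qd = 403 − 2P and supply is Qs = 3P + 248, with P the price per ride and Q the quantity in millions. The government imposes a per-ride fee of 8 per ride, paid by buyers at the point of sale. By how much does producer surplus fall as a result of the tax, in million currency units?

Producer surplus falls by 1075.84 million.

Without the tax, 403 − 2P = 3P + 248 gives 5P = 155, so P* = 31 and Q* = 341.
With the tax collected from buyers, demand (in seller-price terms) shifts: Qd = 403 − 2(P + 8).
Solving gives Q = 331.4 with buyers paying 35.8 and suppliers receiving 27.8 (the 8 wedge).
ΔPS is the trapezoid between Q = 331.4 and Q = 341 of height 3.2: ½ · (341 + 331.4) · 3.2 = 1075.84.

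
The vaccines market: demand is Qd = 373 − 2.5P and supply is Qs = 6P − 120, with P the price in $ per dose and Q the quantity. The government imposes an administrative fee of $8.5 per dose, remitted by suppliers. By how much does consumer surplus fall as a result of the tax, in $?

Without the tax, 373 − 2.5P = 6P − 120 gives 8.5P = 493, so P* = $58 and Q* = 228.
With the tax collected from suppliers, supply shifts: Qs = 6(P − 8.5) − 120.
Solving gives Q = 213 with consumers paying $64 and suppliers receiving $55.5 (the $8.5 wedge).
ΔCS is the trapezoid between Q = 213 and Q = 228 of height $6: ½ · (228 + 213) · 6 = $1323.

Consumer surplus falls by $1323.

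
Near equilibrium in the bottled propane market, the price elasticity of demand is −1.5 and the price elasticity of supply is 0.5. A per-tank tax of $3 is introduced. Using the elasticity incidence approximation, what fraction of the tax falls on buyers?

Incidence ratio: buyers' share ≈ εs / (εs + |εd|) = 0.5 / (0.5 + 1.5) = 0.25.
Supply is the less elastic side, so buyers bear the smaller share.

Buyers' share ≈ 0.25.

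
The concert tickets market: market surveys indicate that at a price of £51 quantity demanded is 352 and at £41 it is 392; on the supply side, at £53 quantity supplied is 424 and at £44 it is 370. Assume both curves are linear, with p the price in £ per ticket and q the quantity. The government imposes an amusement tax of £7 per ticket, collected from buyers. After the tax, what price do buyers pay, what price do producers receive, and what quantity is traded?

Buyers pay £49.2; producers receive £42.2; quantity = 359.2.

Demand slope: (392 − 352)/(41 − 51) = -4, so qd = 556 − 4p.
Supply slope: (370 − 424)/(44 − 53) = 6, so qs = 6p + 106.
Without the tax, 556 − 4p = 6p + 106 gives 10p = 450, so p* = £45 and q* = 376.
With the tax collected from buyers, demand (in seller-price terms) shifts: qd = 556 − 4(p + 7).
New equilibrium: buyers pay £49.2, producers receive £42.2, q = 359.2. (Wedge: pb − ps = 7.)
The less price-elastic side of the market bears the larger share of a per-unit tax.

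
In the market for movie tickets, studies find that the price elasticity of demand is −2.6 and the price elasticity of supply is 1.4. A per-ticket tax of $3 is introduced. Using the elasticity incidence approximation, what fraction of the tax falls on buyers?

Incidence ratio: buyers' share ≈ εs / (εs + |εd|) = 1.4 / (1.4 + 2.6) = 0.35.
Supply is the less elastic side, so buyers bear the smaller share.

Buyers' share ≈ 0.35.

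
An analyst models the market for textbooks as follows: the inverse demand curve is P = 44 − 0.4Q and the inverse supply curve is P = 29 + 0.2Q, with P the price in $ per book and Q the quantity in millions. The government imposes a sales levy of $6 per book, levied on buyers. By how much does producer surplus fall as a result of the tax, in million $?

Inverting to Q(P) form: Qd = 110 − 2.5P; Qs = 5P − 145.
Before the tax: set 110 − 2.5P = 5P − 145 → P* = $34, Q* = 25.
With the tax collected from buyers, demand (in seller-price terms) shifts: Qd = 110 − 2.5(P + 6).
Solving gives Q = 15 with buyers paying $38 and sellers receiving $32 (the $6 wedge).
ΔPS is the trapezoid between Q = 15 and Q = 25 of height $2: ½ · (25 + 15) · 2 = $40.

Producer surplus falls by $40 million.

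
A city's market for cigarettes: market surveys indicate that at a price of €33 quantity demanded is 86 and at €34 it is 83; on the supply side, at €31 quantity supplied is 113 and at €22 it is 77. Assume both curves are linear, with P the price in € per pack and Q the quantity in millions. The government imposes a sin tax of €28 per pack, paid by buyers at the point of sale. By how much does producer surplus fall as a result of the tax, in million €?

Demand slope: (83 − 86)/(34 − 33) = -3, so Qd = 185 − 3P.
Supply slope: (77 − 113)/(22 − 31) = 4, so Qs = 4P − 11.
Before the tax: set 185 − 3P = 4P − 11 → P* = €28, Q* = 101.
With the tax collected from buyers, demand (in seller-price terms) shifts: Qd = 185 − 3(P + 28).
Solving gives Q = 53 with buyers paying €44 and producers receiving €16 (the €28 wedge).
ΔPS is the trapezoid between Q = 53 and Q = 101 of height €12: ½ · (101 + 53) · 12 = €924.

Producer surplus falls by €924 million.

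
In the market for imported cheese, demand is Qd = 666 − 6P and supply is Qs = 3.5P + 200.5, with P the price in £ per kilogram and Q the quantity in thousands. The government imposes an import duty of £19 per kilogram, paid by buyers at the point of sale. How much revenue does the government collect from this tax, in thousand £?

Tax revenue = £6270 thousand.

Before the tax: set 666 − 6P = 3.5P + 200.5 → P* = £49, Q* = 372.
With the tax collected from buyers, demand (in seller-price terms) shifts: Qd = 666 − 6(P + 19).
New equilibrium: buyers pay £56, suppliers receive £37, Q = 330. (Wedge: Pb − Ps = 19.)
Revenue = t · Q = 19 · 330 = £6270.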